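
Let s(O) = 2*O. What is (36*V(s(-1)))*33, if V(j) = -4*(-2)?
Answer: 9504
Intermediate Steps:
V(j) = 8
(36*V(s(-1)))*33 = (36*8)*33 = 288*33 = 9504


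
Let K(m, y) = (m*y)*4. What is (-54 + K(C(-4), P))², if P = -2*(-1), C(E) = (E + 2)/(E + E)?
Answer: 2704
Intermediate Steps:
C(E) = (2 + E)/(2*E) (C(E) = (2 + E)/((2*E)) = (2 + E)*(1/(2*E)) = (2 + E)/(2*E))
P = 2
K(m, y) = 4*m*y
(-54 + K(C(-4), P))² = (-54 + 4*((½)*(2 - 4)/(-4))*2)² = (-54 + 4*((½)*(-¼)*(-2))*2)² = (-54 + 4*(¼)*2)² = (-54 + 2)² = (-52)² = 2704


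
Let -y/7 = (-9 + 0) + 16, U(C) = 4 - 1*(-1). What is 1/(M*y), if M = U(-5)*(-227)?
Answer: 1/55615 ≈ 1.7981e-5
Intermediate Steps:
U(C) = 5 (U(C) = 4 + 1 = 5)
M = -1135 (M = 5*(-227) = -1135)
y = -49 (y = -7*((-9 + 0) + 16) = -7*(-9 + 16) = -7*7 = -49)
1/(M*y) = 1/(-1135*(-49)) = 1/55615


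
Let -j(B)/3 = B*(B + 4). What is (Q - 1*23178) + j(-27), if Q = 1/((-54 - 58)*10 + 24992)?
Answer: -597778751/23872 ≈ -25041.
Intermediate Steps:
j(B) = -3*B*(4 + B) (j(B) = -3*B*(B + 4) = -3*B*(4 + B))
Q = 1/23872 (Q = 1/(-112*10 + 24992) = 1/(-1120 + 24992) = 1/23872 ≈ 4.1890e-5)
(Q - 1*23178) + j(-27) = (1/23872 - 1*23178) - 3*(-27)*(4 - 27) = (1/23872 - 23178) - 3*(-27)*(-23) = -553305215/23872 - 1863 = -597778751/23872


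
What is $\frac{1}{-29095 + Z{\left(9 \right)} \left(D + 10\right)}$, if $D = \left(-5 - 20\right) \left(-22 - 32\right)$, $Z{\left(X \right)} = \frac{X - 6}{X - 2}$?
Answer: $- \frac{7}{199585} \approx -3.5073 \cdot 10^{-5}$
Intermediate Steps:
$Z{\left(X \right)} = \frac{-6 + X}{-2 + X}$
$D = 1350$ ($D = \left(-25\right) \left(-54\right) = 1350$)
$\frac{1}{-29095 + Z{\left(9 \right)} \left(D + 10\right)} = \frac{1}{-29095 + \frac{-6 + 9}{-2 + 9} \left(1350 + 10\right)} = \frac{1}{-29095 + \frac{1}{7} \cdot 3 \cdot 1360} = \frac{1}{-29095 + \frac{3}{7} \cdot 1360} = \frac{1}{-29095 + \frac{4080}{7}} = \frac{1}{- \frac{199585}{7}} = - \frac{7}{199585}$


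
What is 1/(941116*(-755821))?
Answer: -1/711315236236 ≈ -1.4058e-12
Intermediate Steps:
1/(941116*(-755821)) = (1/941116)*(-1/755821) = -1/711315236236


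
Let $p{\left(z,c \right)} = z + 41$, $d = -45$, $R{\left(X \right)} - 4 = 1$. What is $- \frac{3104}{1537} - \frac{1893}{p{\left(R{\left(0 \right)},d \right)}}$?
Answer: $- \frac{3052325}{70702} \approx -43.172$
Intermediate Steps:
$R{\left(X \right)} = 5$ ($R{\left(X \right)} = 4 + 1 = 5$)
$p{\left(z,c \right)} = 41 + z$
$- \frac{3104}{1537} - \frac{1893}{p{\left(R{\left(0 \right)},d \right)}} = - \frac{3104}{1537} - \frac{1893}{41 + 5} = \left(-3104\right) \frac{1}{1537} - \frac{1893}{46} = - \frac{3104}{1537} - \frac{1893}{46} = - \frac{3052325}{70702}$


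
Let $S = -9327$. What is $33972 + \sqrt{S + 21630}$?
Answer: $33972 + 3 \sqrt{1367} \approx 34083.0$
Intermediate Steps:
$33972 + \sqrt{S + 21630} = 33972 + \sqrt{-9327 + 21630} = 33972 + \sqrt{12303} = 33972 + 3 \sqrt{1367}$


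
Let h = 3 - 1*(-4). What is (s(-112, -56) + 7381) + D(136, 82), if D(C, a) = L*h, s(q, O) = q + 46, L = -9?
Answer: 7252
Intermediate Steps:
h = 7 (h = 3 + 4 = 7)
s(q, O) = 46 + q
D(C, a) = -63 (D(C, a) = -9*7 = -63)
(s(-112, -56) + 7381) + D(136, 82) = ((46 - 112) + 7381) - 63 = (-66 + 7381) - 63 = 7315 - 63 = 7252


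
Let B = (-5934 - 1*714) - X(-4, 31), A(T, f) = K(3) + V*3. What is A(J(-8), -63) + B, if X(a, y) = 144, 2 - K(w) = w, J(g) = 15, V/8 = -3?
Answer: -6865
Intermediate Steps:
V = -24 (V = 8*(-3) = -24)
K(w) = 2 - w
A(T, f) = -73 (A(T, f) = (2 - 1*3) - 24*3 = (2 - 3) - 72 = -1 - 72 = -73)
B = -6792 (B = (-5934 - 1*714) - 1*144 = (-5934 - 714) - 144 = -6648 - 144 = -6792)
A(J(-8), -63) + B = -73 - 6792 = -6865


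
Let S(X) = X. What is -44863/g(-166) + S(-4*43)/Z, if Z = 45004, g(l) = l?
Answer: 504746475/1867666 ≈ 270.26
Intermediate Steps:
-44863/g(-166) + S(-4*43)/Z = -44863/(-166) - 4*43/45004 = -44863*(-1/166) - 172*1/45004 = 44863/166 - 43/11251 = 504746475/1867666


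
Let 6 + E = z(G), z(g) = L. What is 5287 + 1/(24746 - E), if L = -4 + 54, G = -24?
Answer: 130599475/24702 ≈ 5287.0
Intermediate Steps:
L = 50
z(g) = 50
E = 44 (E = -6 + 50 = 44)
5287 + 1/(24746 - E) = 5287 + 1/(24746 - 1*44) = 5287 + 1/(24746 - 44) = 5287 + 1/24702 = 130599475/24702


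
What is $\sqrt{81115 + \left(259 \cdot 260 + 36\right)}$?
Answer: $3 \sqrt{16499} \approx 385.35$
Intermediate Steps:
$\sqrt{81115 + \left(259 \cdot 260 + 36\right)} = \sqrt{81115 + \left(67340 + 36\right)} = \sqrt{81115 + 67376} = \sqrt{148491} = 3 \sqrt{16499}$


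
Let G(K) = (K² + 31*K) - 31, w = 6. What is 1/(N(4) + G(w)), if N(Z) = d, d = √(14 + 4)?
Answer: 191/36463 - 3*√2/36463 ≈ 0.0051218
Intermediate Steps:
d = 3*√2 (d = √18 = 3*√2 ≈ 4.2426)
N(Z) = 3*√2
G(K) = -31 + K² + 31*K
1/(N(4) + G(w)) = 1/(3*√2 + (-31 + 6² + 31*6)) = 1/(3*√2 + (-31 + 36 + 186)) = 1/(3*√2 + 191) = 1/(191 + 3*√2)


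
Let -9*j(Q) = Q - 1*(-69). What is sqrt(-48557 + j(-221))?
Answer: I*sqrt(436861)/3 ≈ 220.32*I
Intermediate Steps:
j(Q) = -23/3 - Q/9 (j(Q) = -(Q - 1*(-69))/9 = -(Q + 69)/9 = -(69 + Q)/9 = -23/3 - Q/9)
sqrt(-48557 + j(-221)) = sqrt(-48557 + (-23/3 - 1/9*(-221))) = sqrt(-48557 + (-23/3 + 221/9)) = sqrt(-48557 + 152/9) = sqrt(-436861/9) = I*sqrt(436861)/3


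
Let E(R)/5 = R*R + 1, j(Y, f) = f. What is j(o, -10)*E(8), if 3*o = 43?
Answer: -3250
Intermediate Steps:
o = 43/3 (o = (⅓)*43 = 43/3 ≈ 14.333)
E(R) = 5 + 5*R² (E(R) = 5*(R*R + 1) = 5*(R² + 1) = 5*(1 + R²) = 5 + 5*R²)
j(o, -10)*E(8) = -10*(5 + 5*8²) = -10*(5 + 5*64) = -10*(5 + 320) = -10*325 = -3250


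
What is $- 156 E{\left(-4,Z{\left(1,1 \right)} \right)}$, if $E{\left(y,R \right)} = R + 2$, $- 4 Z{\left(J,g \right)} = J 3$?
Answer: $-195$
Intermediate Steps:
$Z{\left(J,g \right)} = - \frac{3 J}{4}$ ($Z{\left(J,g \right)} = - \frac{J 3}{4} = - \frac{3 J}{4}$)
$E{\left(y,R \right)} = 2 + R$
$- 156 E{\left(-4,Z{\left(1,1 \right)} \right)} = - 156 \left(2 - \frac{3}{4}\right) = \left(-156\right) \frac{5}{4} = -195$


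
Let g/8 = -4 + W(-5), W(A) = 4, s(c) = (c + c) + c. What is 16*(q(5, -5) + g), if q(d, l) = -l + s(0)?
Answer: 80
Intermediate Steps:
s(c) = 3*c (s(c) = 2*c + c = 3*c)
q(d, l) = -l (q(d, l) = -l + 3*0 = -l + 0 = -l)
g = 0 (g = 8*(-4 + 4) = 8*0 = 0)
16*(q(5, -5) + g) = 16*(-1*(-5) + 0) = 16*(5 + 0) = 16*5 = 80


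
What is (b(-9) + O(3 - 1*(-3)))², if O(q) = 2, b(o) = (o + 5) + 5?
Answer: 9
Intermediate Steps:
b(o) = 10 + o (b(o) = (5 + o) + 5 = 10 + o)
(b(-9) + O(3 - 1*(-3)))² = ((10 - 9) + 2)² = (1 + 2)² = 3² = 9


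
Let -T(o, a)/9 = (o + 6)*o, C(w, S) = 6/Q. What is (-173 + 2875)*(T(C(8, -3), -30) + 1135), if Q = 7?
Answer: 20466878/7 ≈ 2.9238e+6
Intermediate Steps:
C(w, S) = 6/7
T(o, a) = -9*o*(6 + o) (T(o, a) = -9*(o + 6)*o = -9*(6 + o)*o = -9*o*(6 + o))
(-173 + 2875)*(T(C(8, -3), -30) + 1135) = (-173 + 2875)*(-9*6/7*(6 + 6/7) + 1135) = 2702*(-9*6/7*48/7 + 1135) = 2702*(-2592/49 + 1135) = 2702*(53023/49) = 20466878/7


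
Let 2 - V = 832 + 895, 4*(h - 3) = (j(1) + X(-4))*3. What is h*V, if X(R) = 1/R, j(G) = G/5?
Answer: -81765/16 ≈ -5110.3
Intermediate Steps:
j(G) = G/5 (j(G) = G*(⅕) = G/5)
X(R) = 1/R
h = 237/80 (h = 3 + (((⅕)*1 + 1/(-4))*3)/4 = 3 + ((⅕ - ¼)*3)/4 = 3 + (-1/20*3)/4 = 3 + (¼)*(-3/20) = 3 - 3/80 = 237/80 ≈ 2.9625)
V = -1725 (V = 2 - (832 + 895) = 2 - 1*1727 = 2 - 1727 = -1725)
h*V = (237/80)*(-1725) = -81765/16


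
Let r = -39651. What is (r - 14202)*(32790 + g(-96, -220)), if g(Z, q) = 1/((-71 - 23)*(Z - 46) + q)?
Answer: -7727315289071/4376 ≈ -1.7658e+9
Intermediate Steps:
g(Z, q) = 1/(4324 + q - 94*Z) (g(Z, q) = 1/(-94*(-46 + Z) + q) = 1/((4324 - 94*Z) + q) = 1/(4324 + q - 94*Z))
(r - 14202)*(32790 + g(-96, -220)) = (-39651 - 14202)*(32790 + 1/(4324 - 220 - 94*(-96))) = -53853*(32790 + 1/(4324 - 220 + 9024)) = -53853*(32790 + 1/13128) = -53853*430467121/13128 = -7727315289071/4376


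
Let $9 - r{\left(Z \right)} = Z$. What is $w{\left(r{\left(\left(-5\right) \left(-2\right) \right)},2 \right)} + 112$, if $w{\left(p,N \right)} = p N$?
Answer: $110$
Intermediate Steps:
$r{\left(Z \right)} = 9 - Z$
$w{\left(p,N \right)} = N p$
$w{\left(r{\left(\left(-5\right) \left(-2\right) \right)},2 \right)} + 112 = 2 \left(9 - \left(-5\right) \left(-2\right)\right) + 112 = 2 \left(9 - 10\right) + 112 = 2 \left(-1\right) + 112 = -2 + 112 = 110$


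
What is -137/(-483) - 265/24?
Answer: -41569/3864 ≈ -10.758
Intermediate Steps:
-137/(-483) - 265/24 = -137*(-1/483) - 265*1/24 = 137/483 - 265/24 = -41569/3864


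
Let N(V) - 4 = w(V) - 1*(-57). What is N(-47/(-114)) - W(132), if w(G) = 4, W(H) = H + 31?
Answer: -98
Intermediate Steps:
W(H) = 31 + H
N(V) = 65 (N(V) = 4 + (4 - 1*(-57)) = 4 + (4 + 57) = 4 + 61 = 65)
N(-47/(-114)) - W(132) = 65 - (31 + 132) = 65 - 1*163 = 65 - 163 = -98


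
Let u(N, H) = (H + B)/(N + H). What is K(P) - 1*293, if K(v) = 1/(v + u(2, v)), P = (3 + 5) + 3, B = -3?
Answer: -44230/151 ≈ -292.91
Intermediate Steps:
P = 11 (P = 8 + 3 = 11)
u(N, H) = (-3 + H)/(H + N) (u(N, H) = (H - 3)/(N + H) = (-3 + H)/(H + N))
K(v) = 1/(v + (-3 + v)/(2 + v)) (K(v) = 1/(v + (-3 + v)/(v + 2)) = 1/(v + (-3 + v)/(2 + v)))
K(P) - 1*293 = (2 + 11)/(-3 + 11 + 11*(2 + 11)) - 1*293 = 13/(-3 + 11 + 11*13) - 293 = 13/(-3 + 11 + 143) - 293 = 13/151 - 293 = -44230/151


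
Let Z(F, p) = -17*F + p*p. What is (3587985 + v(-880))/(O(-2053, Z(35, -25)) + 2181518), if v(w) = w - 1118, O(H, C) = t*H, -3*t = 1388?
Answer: 10757961/9394118 ≈ 1.1452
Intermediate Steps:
t = -1388/3 (t = -⅓*1388 = -1388/3 ≈ -462.67)
Z(F, p) = p² - 17*F (Z(F, p) = -17*F + p² = p² - 17*F)
O(H, C) = -1388*H/3
v(w) = -1118 + w
(3587985 + v(-880))/(O(-2053, Z(35, -25)) + 2181518) = (3587985 + (-1118 - 880))/(-1388/3*(-2053) + 2181518) = (3587985 - 1998)/(2849564/3 + 2181518) = 3585987/(9394118/3) = 3585987*(3/9394118) = 10757961/9394118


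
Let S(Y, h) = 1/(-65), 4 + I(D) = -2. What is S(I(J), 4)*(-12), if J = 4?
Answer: 12/65 ≈ 0.18462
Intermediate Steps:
I(D) = -6 (I(D) = -4 - 2 = -6)
S(Y, h) = -1/65
S(I(J), 4)*(-12) = -1/65*(-12) = 12/65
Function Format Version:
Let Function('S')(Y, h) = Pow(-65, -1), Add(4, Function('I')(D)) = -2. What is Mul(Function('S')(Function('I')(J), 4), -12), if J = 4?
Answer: Rational(12, 65) ≈ 0.18462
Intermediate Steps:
Function('I')(D) = -6 (Function('I')(D) = Add(-4, -2) = -6)
Function('S')(Y, h) = Rational(-1, 65)
Mul(Function('S')(Function('I')(J), 4), -12) = Mul(Rational(-1, 65), -12) = Rational(12, 65)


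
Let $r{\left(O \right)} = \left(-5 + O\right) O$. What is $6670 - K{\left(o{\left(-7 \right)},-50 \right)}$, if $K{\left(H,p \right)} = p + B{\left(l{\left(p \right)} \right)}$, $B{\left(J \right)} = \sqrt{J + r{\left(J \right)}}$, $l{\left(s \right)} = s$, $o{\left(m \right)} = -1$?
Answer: $6720 - 30 \sqrt{3} \approx 6668.0$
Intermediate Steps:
$r{\left(O \right)} = O \left(-5 + O\right)$
$B{\left(J \right)} = \sqrt{J + J \left(-5 + J\right)}$
$K{\left(H,p \right)} = p + \sqrt{p \left(-4 + p\right)}$
$6670 - K{\left(o{\left(-7 \right)},-50 \right)} = 6670 - \left(-50 + \sqrt{- 50 \left(-4 - 50\right)}\right) = 6670 - \left(-50 + \sqrt{\left(-50\right) \left(-54\right)}\right) = 6670 - \left(-50 + \sqrt{2700}\right) = 6670 - \left(-50 + 30 \sqrt{3}\right) = 6670 + \left(50 - 30 \sqrt{3}\right) = 6720 - 30 \sqrt{3}$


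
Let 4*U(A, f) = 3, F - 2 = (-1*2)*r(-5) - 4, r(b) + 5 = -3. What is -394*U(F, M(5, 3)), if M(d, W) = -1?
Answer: -591/2 ≈ -295.50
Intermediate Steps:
r(b) = -8 (r(b) = -5 - 3 = -8)
F = 14 (F = 2 + (-1*2*(-8) - 4) = 2 + (-2*(-8) - 4) = 2 + (16 - 4) = 2 + 12 = 14)
U(A, f) = 3/4 (U(A, f) = (1/4)*3 = 3/4)
-394*U(F, M(5, 3)) = -394*3/4 = -591/2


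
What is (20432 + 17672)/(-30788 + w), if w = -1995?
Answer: -38104/32783 ≈ -1.1623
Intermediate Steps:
(20432 + 17672)/(-30788 + w) = (20432 + 17672)/(-30788 - 1995) = 38104/(-32783) = 38104*(-1/32783) = -38104/32783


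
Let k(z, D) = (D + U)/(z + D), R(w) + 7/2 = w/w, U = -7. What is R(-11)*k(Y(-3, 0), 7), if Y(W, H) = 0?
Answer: 0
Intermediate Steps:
R(w) = -5/2 (R(w) = -7/2 + w/w = -7/2 + 1 = -5/2)
k(z, D) = (-7 + D)/(D + z) (k(z, D) = (D - 7)/(z + D) = (-7 + D)/(D + z))
R(-11)*k(Y(-3, 0), 7) = -5*(-7 + 7)/(2*(7 + 0)) = -5*0/(2*7) = -5*0/14 = -5/2*0 = 0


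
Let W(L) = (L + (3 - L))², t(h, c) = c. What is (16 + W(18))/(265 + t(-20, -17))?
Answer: 25/248 ≈ 0.10081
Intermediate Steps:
W(L) = 9 (W(L) = 3² = 9)
(16 + W(18))/(265 + t(-20, -17)) = (16 + 9)/(265 - 17) = 25/248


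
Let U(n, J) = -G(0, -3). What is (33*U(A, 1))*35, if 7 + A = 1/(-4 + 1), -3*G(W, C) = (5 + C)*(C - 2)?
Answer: -3850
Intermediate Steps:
G(W, C) = -(-2 + C)*(5 + C)/3 (G(W, C) = -(5 + C)*(C - 2)/3 = -(5 + C)*(-2 + C)/3 = -(-2 + C)*(5 + C)/3)
A = -22/3 (A = -7 + 1/(-4 + 1) = -7 + 1/(-3) = -7 - ⅓ = -22/3 ≈ -7.3333)
U(n, J) = -10/3 (U(n, J) = -(10/3 - 1*(-3) - ⅓*(-3)²) = -(10/3 + 3 - ⅓*9) = -(10/3 + 3 - 3) = -1*10/3 = -10/3)
(33*U(A, 1))*35 = (33*(-10/3))*35 = -110*35 = -3850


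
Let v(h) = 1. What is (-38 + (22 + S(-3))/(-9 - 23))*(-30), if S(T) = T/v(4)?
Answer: 18525/16 ≈ 1157.8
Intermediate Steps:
S(T) = T (S(T) = T/1 = T*1 = T)
(-38 + (22 + S(-3))/(-9 - 23))*(-30) = (-38 + (22 - 3)/(-9 - 23))*(-30) = (-38 + 19/(-32))*(-30) = (-38 + 19*(-1/32))*(-30) = (-38 - 19/32)*(-30) = -1235/32*(-30) = 18525/16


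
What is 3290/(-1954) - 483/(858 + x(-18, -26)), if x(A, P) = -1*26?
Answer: -1840531/812864 ≈ -2.2643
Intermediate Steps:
x(A, P) = -26
3290/(-1954) - 483/(858 + x(-18, -26)) = 3290/(-1954) - 483/(858 - 26) = 3290*(-1/1954) - 483/832 = -1645/977 - 483*1/832 = -1645/977 - 483/832 = -1840531/812864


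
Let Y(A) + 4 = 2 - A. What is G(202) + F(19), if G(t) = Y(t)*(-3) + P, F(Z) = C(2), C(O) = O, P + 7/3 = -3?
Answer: 1826/3 ≈ 608.67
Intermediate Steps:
P = -16/3 (P = -7/3 - 3 = -16/3 ≈ -5.3333)
Y(A) = -2 - A (Y(A) = -4 + (2 - A) = -2 - A)
F(Z) = 2
G(t) = ⅔ + 3*t (G(t) = (-2 - t)*(-3) - 16/3 = (6 + 3*t) - 16/3 = ⅔ + 3*t)
G(202) + F(19) = (⅔ + 3*202) + 2 = (⅔ + 606) + 2 = 1820/3 + 2 = 1826/3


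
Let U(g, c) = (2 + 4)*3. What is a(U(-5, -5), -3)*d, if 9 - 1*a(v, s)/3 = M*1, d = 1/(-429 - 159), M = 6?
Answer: -3/196 ≈ -0.015306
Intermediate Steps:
U(g, c) = 18 (U(g, c) = 6*3 = 18)
d = -1/588 (d = 1/(-588) = -1/588 ≈ -0.0017007)
a(v, s) = 9 (a(v, s) = 27 - 18 = 9)
a(U(-5, -5), -3)*d = 9*(-1/588) = -3/196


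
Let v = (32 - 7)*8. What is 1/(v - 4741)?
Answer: -1/4541 ≈ -0.00022022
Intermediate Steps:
v = 200 (v = 25*8 = 200)
1/(v - 4741) = 1/(200 - 4741) = 1/(-4541) = -1/4541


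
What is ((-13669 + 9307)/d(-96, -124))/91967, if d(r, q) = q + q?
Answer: 2181/11403908 ≈ 0.00019125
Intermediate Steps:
d(r, q) = 2*q
((-13669 + 9307)/d(-96, -124))/91967 = ((-13669 + 9307)/((2*(-124))))/91967 = -4362/(-248)*(1/91967) = -4362*(-1/248)*(1/91967) = (2181/124)*(1/91967) = 2181/11403908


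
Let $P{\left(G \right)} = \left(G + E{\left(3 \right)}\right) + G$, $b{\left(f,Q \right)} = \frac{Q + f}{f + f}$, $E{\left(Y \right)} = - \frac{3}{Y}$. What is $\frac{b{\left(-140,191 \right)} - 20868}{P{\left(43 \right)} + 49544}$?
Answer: $- \frac{1947697}{4632040} \approx -0.42048$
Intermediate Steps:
$b{\left(f,Q \right)} = \frac{Q + f}{2 f}$
$P{\left(G \right)} = -1 + 2 G$ ($P{\left(G \right)} = \left(G - \frac{3}{3}\right) + G = \left(G - 1\right) + G = \left(-1 + G\right) + G = -1 + 2 G$)
$\frac{b{\left(-140,191 \right)} - 20868}{P{\left(43 \right)} + 49544} = \frac{\frac{191 - 140}{2 \left(-140\right)} - 20868}{\left(-1 + 2 \cdot 43\right) + 49544} = \frac{\frac{1}{2} \left(- \frac{1}{140}\right) 51 - 20868}{\left(-1 + 86\right) + 49544} = \frac{- \frac{51}{280} - 20868}{85 + 49544} = - \frac{5843091}{280 \cdot 49629} = \left(- \frac{5843091}{280}\right) \frac{1}{49629} = - \frac{1947697}{4632040}$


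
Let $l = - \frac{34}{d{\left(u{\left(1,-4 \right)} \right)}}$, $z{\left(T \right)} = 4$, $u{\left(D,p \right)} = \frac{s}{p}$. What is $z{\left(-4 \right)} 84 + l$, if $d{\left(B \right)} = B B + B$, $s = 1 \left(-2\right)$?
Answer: $\frac{872}{3} \approx 290.67$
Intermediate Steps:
$s = -2$
$u{\left(D,p \right)} = - \frac{2}{p}$
$d{\left(B \right)} = B + B^{2}$ ($d{\left(B \right)} = B^{2} + B = B + B^{2}$)
$l = - \frac{136}{3}$ ($l = - \frac{34}{- \frac{2}{-4} \left(1 - \frac{2}{-4}\right)} = - \frac{34}{\left(-2\right) \left(- \frac{1}{4}\right) \left(1 - - \frac{1}{2}\right)} = - \frac{34}{\frac{1}{2} \left(1 + \frac{1}{2}\right)} = - \frac{34}{\frac{1}{2} \cdot \frac{3}{2}} = - \frac{34}{\frac{3}{4}} = \left(-34\right) \frac{4}{3} = - \frac{136}{3} \approx -45.333$)
$z{\left(-4 \right)} 84 + l = 4 \cdot 84 - \frac{136}{3} = 336 - \frac{136}{3} = \frac{872}{3}$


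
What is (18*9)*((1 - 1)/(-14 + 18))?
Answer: 0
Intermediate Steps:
(18*9)*((1 - 1)/(-14 + 18)) = 162*(0/4) = 162*(0*(¼)) = 162*0 = 0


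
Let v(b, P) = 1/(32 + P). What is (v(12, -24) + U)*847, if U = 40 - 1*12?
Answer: 190575/8 ≈ 23822.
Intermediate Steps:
U = 28 (U = 40 - 12 = 28)
(v(12, -24) + U)*847 = (1/(32 - 24) + 28)*847 = (1/8 + 28)*847 = (⅛ + 28)*847 = (225/8)*847 = 190575/8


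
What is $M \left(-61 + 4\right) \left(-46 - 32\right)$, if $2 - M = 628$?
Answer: $-2783196$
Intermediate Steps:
$M = -626$ ($M = 2 - 628 = -626$)
$M \left(-61 + 4\right) \left(-46 - 32\right) = - 626 \left(-61 + 4\right) \left(-46 - 32\right) = - 626 \left(\left(-57\right) \left(-78\right)\right) = \left(-626\right) 4446 = -2783196$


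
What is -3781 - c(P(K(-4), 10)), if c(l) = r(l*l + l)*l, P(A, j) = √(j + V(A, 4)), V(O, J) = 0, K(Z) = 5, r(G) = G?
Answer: -3791 - 10*√10 ≈ -3822.6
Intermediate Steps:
P(A, j) = √j (P(A, j) = √(j + 0) = √j)
c(l) = l*(l + l²) (c(l) = (l*l + l)*l = (l² + l)*l = (l + l²)*l = l*(l + l²))
-3781 - c(P(K(-4), 10)) = -3781 - (√10)²*(1 + √10) = -3781 - 10*(1 + √10) = -3781 - (10 + 10*√10) = -3781 + (-10 - 10*√10) = -3791 - 10*√10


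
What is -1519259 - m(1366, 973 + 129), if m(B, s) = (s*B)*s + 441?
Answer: -1660395564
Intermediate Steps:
m(B, s) = 441 + B*s**2 (m(B, s) = (B*s)*s + 441 = B*s**2 + 441 = 441 + B*s**2)
-1519259 - m(1366, 973 + 129) = -1519259 - (441 + 1366*(973 + 129)**2) = -1519259 - (441 + 1366*1102**2) = -1519259 - (441 + 1366*1214404) = -1519259 - (441 + 1658875864) = -1519259 - 1*1658876305 = -1519259 - 1658876305 = -1660395564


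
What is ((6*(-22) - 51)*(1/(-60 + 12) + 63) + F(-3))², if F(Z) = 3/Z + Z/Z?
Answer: 34004466409/256 ≈ 1.3283e+8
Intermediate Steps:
F(Z) = 1 + 3/Z (F(Z) = 3/Z + 1 = 1 + 3/Z)
((6*(-22) - 51)*(1/(-60 + 12) + 63) + F(-3))² = ((6*(-22) - 51)*(1/(-60 + 12) + 63) + (3 - 3)/(-3))² = ((-132 - 51)*(1/(-48) + 63) - ⅓*0)² = (-183*(-1/48 + 63) + 0)² = (-183*3023/48 + 0)² = (-184403/16 + 0)² = (-184403/16)² = 34004466409/256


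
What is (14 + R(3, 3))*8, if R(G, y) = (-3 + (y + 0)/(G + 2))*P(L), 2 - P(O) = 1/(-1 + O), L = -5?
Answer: 352/5 ≈ 70.400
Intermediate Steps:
P(O) = 2 - 1/(-1 + O)
R(G, y) = -13/2 + 13*y/(6*(2 + G)) (R(G, y) = (-3 + (y + 0)/(G + 2))*((-3 + 2*(-5))/(-1 - 5)) = (-3 + y/(2 + G))*((-3 - 10)/(-6)) = (-3 + y/(2 + G))*(-⅙*(-13)) = (-3 + y/(2 + G))*(13/6) = -13/2 + 13*y/(6*(2 + G)))
(14 + R(3, 3))*8 = (14 + 13*(-6 + 3 - 3*3)/(6*(2 + 3)))*8 = (14 + (13/6)*(-6 + 3 - 9)/5)*8 = (14 + (13/6)*(⅕)*(-12))*8 = (14 - 26/5)*8 = (44/5)*8 = 352/5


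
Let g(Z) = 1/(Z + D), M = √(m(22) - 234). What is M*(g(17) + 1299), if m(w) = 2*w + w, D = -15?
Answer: 2599*I*√42 ≈ 16843.0*I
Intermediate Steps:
m(w) = 3*w
M = 2*I*√42 (M = √(3*22 - 234) = √(66 - 234) = √(-168) = 2*I*√42 ≈ 12.961*I)
g(Z) = 1/(-15 + Z) (g(Z) = 1/(Z - 15) = 1/(-15 + Z))
M*(g(17) + 1299) = (2*I*√42)*(1/(-15 + 17) + 1299) = (2*I*√42)*(1/2 + 1299) = (2*I*√42)*(½ + 1299) = (2*I*√42)*(2599/2) = 2599*I*√42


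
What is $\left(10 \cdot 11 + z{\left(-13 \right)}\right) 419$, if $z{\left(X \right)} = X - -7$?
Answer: $43576$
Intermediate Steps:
$z{\left(X \right)} = 7 + X$ ($z{\left(X \right)} = X + 7 = 7 + X$)
$\left(10 \cdot 11 + z{\left(-13 \right)}\right) 419 = \left(10 \cdot 11 + \left(7 - 13\right)\right) 419 = \left(110 - 6\right) 419 = 104 \cdot 419 = 43576$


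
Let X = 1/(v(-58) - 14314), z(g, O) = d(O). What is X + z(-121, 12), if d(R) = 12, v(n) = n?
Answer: 172463/14372 ≈ 12.000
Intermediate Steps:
z(g, O) = 12
X = -1/14372 (X = 1/(-58 - 14314) = 1/(-14372) = -1/14372 ≈ -6.9580e-5)
X + z(-121, 12) = -1/14372 + 12 = 172463/14372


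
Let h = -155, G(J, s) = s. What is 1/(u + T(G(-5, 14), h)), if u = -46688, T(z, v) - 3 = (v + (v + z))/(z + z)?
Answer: -7/326869 ≈ -2.1415e-5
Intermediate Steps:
T(z, v) = 3 + (z + 2*v)/(2*z) (T(z, v) = 3 + (v + (v + z))/(z + z) = 3 + (z + 2*v)/((2*z)) = 3 + (z + 2*v)*(1/(2*z)) = 3 + (z + 2*v)/(2*z))
1/(u + T(G(-5, 14), h)) = 1/(-46688 + (7/2 - 155/14)) = 1/(-46688 - 53/7) = 1/(-326869/7) = -7/326869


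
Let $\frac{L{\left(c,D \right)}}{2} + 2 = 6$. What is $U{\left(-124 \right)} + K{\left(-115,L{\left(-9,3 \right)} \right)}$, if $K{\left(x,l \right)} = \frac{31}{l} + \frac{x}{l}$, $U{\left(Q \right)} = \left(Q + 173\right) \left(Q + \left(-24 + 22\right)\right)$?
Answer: $- \frac{12369}{2} \approx -6184.5$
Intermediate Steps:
$L{\left(c,D \right)} = 8$ ($L{\left(c,D \right)} = -4 + 2 \cdot 6 = -4 + 12 = 8$)
$U{\left(Q \right)} = \left(-2 + Q\right) \left(173 + Q\right)$ ($U{\left(Q \right)} = \left(173 + Q\right) \left(Q - 2\right) = \left(173 + Q\right) \left(-2 + Q\right) = \left(-2 + Q\right) \left(173 + Q\right)$)
$U{\left(-124 \right)} + K{\left(-115,L{\left(-9,3 \right)} \right)} = \left(-346 + \left(-124\right)^{2} + 171 \left(-124\right)\right) + \frac{31 - 115}{8} = \left(-346 + 15376 - 21204\right) + \frac{1}{8} \left(-84\right) = -6174 - \frac{21}{2} = - \frac{12369}{2}$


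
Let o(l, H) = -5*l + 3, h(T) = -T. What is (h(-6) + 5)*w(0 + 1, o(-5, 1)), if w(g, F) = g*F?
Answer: 308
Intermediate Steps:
o(l, H) = 3 - 5*l
w(g, F) = F*g
(h(-6) + 5)*w(0 + 1, o(-5, 1)) = (-1*(-6) + 5)*((3 - 5*(-5))*(0 + 1)) = (6 + 5)*((3 + 25)*1) = 11*(28*1) = 11*28 = 308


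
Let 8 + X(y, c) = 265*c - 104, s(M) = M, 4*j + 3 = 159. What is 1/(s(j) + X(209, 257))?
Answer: 1/68032 ≈ 1.4699e-5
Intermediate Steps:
j = 39 (j = -3/4 + (1/4)*159 = -3/4 + 159/4 = 39)
X(y, c) = -112 + 265*c (X(y, c) = -8 + (265*c - 104) = -8 + (-104 + 265*c) = -112 + 265*c)
1/(s(j) + X(209, 257)) = 1/(39 + (-112 + 265*257)) = 1/(39 + (-112 + 68105)) = 1/(39 + 67993) = 1/68032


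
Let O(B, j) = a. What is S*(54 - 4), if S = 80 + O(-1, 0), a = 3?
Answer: 4150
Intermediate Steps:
O(B, j) = 3
S = 83 (S = 80 + 3 = 83)
S*(54 - 4) = 83*(54 - 4) = 83*50 = 4150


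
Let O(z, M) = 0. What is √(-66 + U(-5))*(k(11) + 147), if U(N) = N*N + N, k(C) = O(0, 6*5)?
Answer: 147*I*√46 ≈ 997.0*I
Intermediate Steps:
k(C) = 0
U(N) = N + N² (U(N) = N² + N = N + N²)
√(-66 + U(-5))*(k(11) + 147) = √(-66 - 5*(1 - 5))*(0 + 147) = √(-66 - 5*(-4))*147 = √(-66 + 20)*147 = √(-46)*147 = (I*√46)*147 = 147*I*√46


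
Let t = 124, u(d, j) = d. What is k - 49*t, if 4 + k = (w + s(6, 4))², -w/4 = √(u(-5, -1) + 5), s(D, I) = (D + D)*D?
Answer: -896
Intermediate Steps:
s(D, I) = 2*D² (s(D, I) = (2*D)*D = 2*D²)
w = 0 (w = -4*√(-5 + 5) = -4*√0 = -4*0 = 0)
k = 5180 (k = -4 + (0 + 2*6²)² = -4 + (0 + 2*36)² = -4 + (0 + 72)² = -4 + 72² = -4 + 5184 = 5180)
k - 49*t = 5180 - 49*124 = 5180 - 6076 = -896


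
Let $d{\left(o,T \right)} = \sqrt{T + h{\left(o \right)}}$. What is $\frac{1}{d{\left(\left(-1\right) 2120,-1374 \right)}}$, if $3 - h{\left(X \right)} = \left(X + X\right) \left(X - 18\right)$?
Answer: $- \frac{i \sqrt{9066491}}{9066491} \approx - 0.00033211 i$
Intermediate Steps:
$h{\left(X \right)} = 3 - 2 X \left(-18 + X\right)$ ($h{\left(X \right)} = 3 - \left(X + X\right) \left(X - 18\right) = 3 - 2 X \left(-18 + X\right)$)
$d{\left(o,T \right)} = \sqrt{3 + T - 2 o^{2} + 36 o}$ ($d{\left(o,T \right)} = \sqrt{T + \left(3 - 2 o^{2} + 36 o\right)} = \sqrt{3 + T - 2 o^{2} + 36 o}$)
$\frac{1}{d{\left(\left(-1\right) 2120,-1374 \right)}} = \frac{1}{\sqrt{3 - 1374 - 2 \left(\left(-1\right) 2120\right)^{2} + 36 \left(\left(-1\right) 2120\right)}} = \frac{1}{\sqrt{3 - 1374 - 2 \left(-2120\right)^{2} + 36 \left(-2120\right)}} = \frac{1}{\sqrt{3 - 1374 - 8988800 - 76320}} = \frac{1}{\sqrt{-9066491}} = \frac{1}{i \sqrt{9066491}} = - \frac{i \sqrt{9066491}}{9066491}$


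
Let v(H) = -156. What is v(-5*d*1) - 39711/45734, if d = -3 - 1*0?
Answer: -7174215/45734 ≈ -156.87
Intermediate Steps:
d = -3 (d = -3 + 0 = -3)
v(-5*d*1) - 39711/45734 = -156 - 39711/45734 = -7174215/45734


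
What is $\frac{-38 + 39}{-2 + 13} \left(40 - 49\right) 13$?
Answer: $- \frac{117}{11} \approx -10.636$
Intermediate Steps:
$\frac{-38 + 39}{-2 + 13} \left(40 - 49\right) 13 = 1 \cdot \frac{1}{11} \left(40 - 49\right) 13 = 1 \cdot \frac{1}{11} \left(-9\right) 13 = \frac{1}{11} \left(-9\right) 13 = \left(- \frac{9}{11}\right) 13 = - \frac{117}{11}$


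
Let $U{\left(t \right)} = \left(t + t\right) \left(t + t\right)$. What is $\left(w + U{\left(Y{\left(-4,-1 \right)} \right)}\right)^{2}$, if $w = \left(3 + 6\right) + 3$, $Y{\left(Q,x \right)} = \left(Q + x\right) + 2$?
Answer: $2304$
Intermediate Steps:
$Y{\left(Q,x \right)} = 2 + Q + x$
$U{\left(t \right)} = 4 t^{2}$ ($U{\left(t \right)} = 2 t 2 t = 4 t^{2}$)
$w = 12$ ($w = 9 + 3 = 12$)
$\left(w + U{\left(Y{\left(-4,-1 \right)} \right)}\right)^{2} = \left(12 + 4 \left(2 - 4 - 1\right)^{2}\right)^{2} = \left(12 + 4 \left(-3\right)^{2}\right)^{2} = \left(12 + 4 \cdot 9\right)^{2} = \left(12 + 36\right)^{2} = 48^{2} = 2304$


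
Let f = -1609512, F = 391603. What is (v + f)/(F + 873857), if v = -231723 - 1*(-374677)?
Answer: -733279/632730 ≈ -1.1589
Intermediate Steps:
v = 142954 (v = -231723 + 374677 = 142954)
(v + f)/(F + 873857) = (142954 - 1609512)/(391603 + 873857) = -1466558/1265460 = -1466558*1/1265460 = -733279/632730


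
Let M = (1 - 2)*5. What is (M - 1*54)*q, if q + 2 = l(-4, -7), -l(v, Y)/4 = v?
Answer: -826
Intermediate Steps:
M = -5 (M = -1*5 = -5)
l(v, Y) = -4*v
q = 14 (q = -2 - 4*(-4) = -2 + 16 = 14)
(M - 1*54)*q = (-5 - 1*54)*14 = (-5 - 54)*14 = -59*14 = -826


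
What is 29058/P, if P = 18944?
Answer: 14529/9472 ≈ 1.5339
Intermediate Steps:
29058/P = 29058/18944 = 29058*(1/18944) = 14529/9472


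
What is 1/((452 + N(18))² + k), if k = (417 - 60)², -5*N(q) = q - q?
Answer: 1/331753 ≈ 3.0143e-6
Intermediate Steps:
N(q) = 0 (N(q) = -(q - q)/5 = -⅕*0 = 0)
k = 127449 (k = 357² = 127449)
1/((452 + N(18))² + k) = 1/((452 + 0)² + 127449) = 1/(452² + 127449) = 1/(204304 + 127449) = 1/331753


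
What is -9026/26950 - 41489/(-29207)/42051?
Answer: -5542233328466/16549773430575 ≈ -0.33488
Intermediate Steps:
-9026/26950 - 41489/(-29207)/42051 = -9026*1/26950 - 41489*(-1/29207)*(1/42051) = -4513/13475 + (41489/29207)*(1/42051) = -4513/13475 + 41489/1228183557 = -5542233328466/16549773430575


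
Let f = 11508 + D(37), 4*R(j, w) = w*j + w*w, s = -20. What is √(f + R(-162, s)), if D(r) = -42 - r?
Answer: 3*√1371 ≈ 111.08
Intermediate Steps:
R(j, w) = w²/4 + j*w/4 (R(j, w) = (w*j + w*w)/4 = (j*w + w²)/4 = (w² + j*w)/4 = w²/4 + j*w/4)
f = 11429 (f = 11508 + (-42 - 1*37) = 11508 + (-42 - 37) = 11508 - 79 = 11429)
√(f + R(-162, s)) = √(11429 + (¼)*(-20)*(-162 - 20)) = √(11429 + (¼)*(-20)*(-182)) = √(11429 + 910) = √12339 = 3*√1371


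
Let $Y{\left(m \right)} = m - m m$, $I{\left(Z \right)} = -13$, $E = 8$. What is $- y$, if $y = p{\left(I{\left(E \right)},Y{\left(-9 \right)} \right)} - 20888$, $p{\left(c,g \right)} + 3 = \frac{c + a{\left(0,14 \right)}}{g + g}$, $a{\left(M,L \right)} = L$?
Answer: $\frac{3760381}{180} \approx 20891.0$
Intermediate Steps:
$Y{\left(m \right)} = m - m^{2}$
$p{\left(c,g \right)} = -3 + \frac{14 + c}{2 g}$ ($p{\left(c,g \right)} = -3 + \frac{c + 14}{g + g} = -3 + \frac{14 + c}{2 g}$)
$y = - \frac{3760381}{180}$ ($y = \frac{14 - 13 - 6 \left(- 9 \left(1 - -9\right)\right)}{2 \left(- 9 \left(1 - -9\right)\right)} - 20888 = \frac{14 - 13 - 6 \left(- 9 \left(1 + 9\right)\right)}{2 \left(- 9 \left(1 + 9\right)\right)} - 20888 = \frac{14 - 13 - 6 \left(\left(-9\right) 10\right)}{2 \left(\left(-9\right) 10\right)} - 20888 = \frac{14 - 13 - -540}{2 \left(-90\right)} - 20888 = \frac{1}{2} \left(- \frac{1}{90}\right) \left(14 - 13 + 540\right) - 20888 = \frac{1}{2} \left(- \frac{1}{90}\right) 541 - 20888 = - \frac{541}{180} - 20888 = - \frac{3760381}{180} \approx -20891.0$)
$- y = \left(-1\right) \left(- \frac{3760381}{180}\right) = \frac{3760381}{180}$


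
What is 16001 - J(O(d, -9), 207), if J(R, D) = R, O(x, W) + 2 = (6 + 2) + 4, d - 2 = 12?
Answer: 15991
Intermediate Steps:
d = 14 (d = 2 + 12 = 14)
O(x, W) = 10 (O(x, W) = -2 + ((6 + 2) + 4) = -2 + (8 + 4) = -2 + 12 = 10)
16001 - J(O(d, -9), 207) = 16001 - 1*10 = 16001 - 10 = 15991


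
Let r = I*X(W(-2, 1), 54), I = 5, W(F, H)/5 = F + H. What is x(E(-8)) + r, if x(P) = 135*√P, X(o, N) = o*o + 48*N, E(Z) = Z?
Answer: 13085 + 270*I*√2 ≈ 13085.0 + 381.84*I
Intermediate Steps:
W(F, H) = 5*F + 5*H (W(F, H) = 5*(F + H) = 5*F + 5*H)
X(o, N) = o² + 48*N
r = 13085 (r = 5*((5*(-2) + 5*1)² + 48*54) = 5*((-10 + 5)² + 2592) = 5*((-5)² + 2592) = 5*(25 + 2592) = 5*2617 = 13085)
x(E(-8)) + r = 135*√(-8) + 13085 = 135*(2*I*√2) + 13085 = 270*I*√2 + 13085 = 13085 + 270*I*√2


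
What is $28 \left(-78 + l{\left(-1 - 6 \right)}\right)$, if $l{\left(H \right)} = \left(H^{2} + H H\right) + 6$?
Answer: $728$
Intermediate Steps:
$l{\left(H \right)} = 6 + 2 H^{2}$ ($l{\left(H \right)} = \left(H^{2} + H^{2}\right) + 6 = 2 H^{2} + 6 = 6 + 2 H^{2}$)
$28 \left(-78 + l{\left(-1 - 6 \right)}\right) = 28 \left(-78 + \left(6 + 2 \left(-1 - 6\right)^{2}\right)\right) = 28 \left(-78 + \left(6 + 2 \left(-7\right)^{2}\right)\right) = 28 \left(-78 + \left(6 + 2 \cdot 49\right)\right) = 28 \left(-78 + \left(6 + 98\right)\right) = 28 \left(-78 + 104\right) = 28 \cdot 26 = 728$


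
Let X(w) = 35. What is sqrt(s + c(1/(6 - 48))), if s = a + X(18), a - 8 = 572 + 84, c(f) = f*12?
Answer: sqrt(34237)/7 ≈ 26.433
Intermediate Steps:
c(f) = 12*f
a = 664 (a = 8 + (572 + 84) = 8 + 656 = 664)
s = 699 (s = 664 + 35 = 699)
sqrt(s + c(1/(6 - 48))) = sqrt(699 + 12/(6 - 48)) = sqrt(699 + 12/(-42)) = sqrt(699 + 12*(-1/42)) = sqrt(699 - 2/7) = sqrt(4891/7) = sqrt(34237)/7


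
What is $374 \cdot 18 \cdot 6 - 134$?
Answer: $40258$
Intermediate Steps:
$374 \cdot 18 \cdot 6 - 134 = 374 \cdot 108 - 134 = 40392 - 134 = 40258$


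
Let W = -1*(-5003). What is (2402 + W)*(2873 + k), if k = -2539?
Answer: 2473270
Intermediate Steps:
W = 5003
(2402 + W)*(2873 + k) = (2402 + 5003)*(2873 - 2539) = 7405*334 = 2473270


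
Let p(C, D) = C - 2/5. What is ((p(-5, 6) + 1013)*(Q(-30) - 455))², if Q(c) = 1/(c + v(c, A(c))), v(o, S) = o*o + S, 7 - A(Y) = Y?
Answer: 4322665093138368064/20566225 ≈ 2.1018e+11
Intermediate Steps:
A(Y) = 7 - Y
p(C, D) = -⅖ + C (p(C, D) = C - 2*⅕ = C - ⅖ = -⅖ + C)
v(o, S) = S + o² (v(o, S) = o² + S = S + o²)
Q(c) = 1/(7 + c²) (Q(c) = 1/(c + ((7 - c) + c²)) = 1/(c + (7 + c² - c)) = 1/(7 + c²))
((p(-5, 6) + 1013)*(Q(-30) - 455))² = (((-⅖ - 5) + 1013)*(1/(7 + (-30)²) - 455))² = ((-27/5 + 1013)*(1/(7 + 900) - 455))² = (5038*(1/907 - 455)/5)² = ((5038/5)*(-412684/907))² = (-2079101992/4535)² = 4322665093138368064/20566225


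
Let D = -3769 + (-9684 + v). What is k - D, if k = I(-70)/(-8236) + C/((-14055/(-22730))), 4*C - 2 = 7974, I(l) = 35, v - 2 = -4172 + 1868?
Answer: 439407212459/23151396 ≈ 18980.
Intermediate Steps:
v = -2302 (v = 2 + (-4172 + 1868) = 2 - 2304 = -2302)
C = 1994 (C = 1/2 + (1/4)*7974 = 1/2 + 3987/2 = 1994)
D = -15755 (D = -3769 + (-9684 - 2302) = -3769 - 11986 = -15755)
k = 74656968479/23151396 (k = 35/(-8236) + 1994/((-14055/(-22730))) = 35*(-1/8236) + 1994/((-14055*(-1/22730))) = -35/8236 + 1994/(2811/4546) = -35/8236 + 1994*(4546/2811) = -35/8236 + 9064724/2811 = 74656968479/23151396 ≈ 3224.7)
k - D = 74656968479/23151396 - 1*(-15755) = 74656968479/23151396 + 15755 = 439407212459/23151396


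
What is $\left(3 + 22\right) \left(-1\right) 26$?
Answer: $-650$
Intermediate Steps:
$\left(3 + 22\right) \left(-1\right) 26 = 25 \left(-1\right) 26 = \left(-25\right) 26 = -650$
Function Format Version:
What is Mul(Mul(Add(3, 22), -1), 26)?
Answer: -650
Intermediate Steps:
Mul(Mul(Add(3, 22), -1), 26) = Mul(Mul(25, -1), 26) = Mul(-25, 26) = -650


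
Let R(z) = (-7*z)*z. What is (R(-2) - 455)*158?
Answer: -76314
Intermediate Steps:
R(z) = -7*z²
(R(-2) - 455)*158 = (-7*(-2)² - 455)*158 = (-7*4 - 455)*158 = (-28 - 455)*158 = -483*158 = -76314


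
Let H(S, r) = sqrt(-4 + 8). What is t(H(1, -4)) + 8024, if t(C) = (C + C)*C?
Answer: 8032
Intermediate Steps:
H(S, r) = 2 (H(S, r) = sqrt(4) = 2)
t(C) = 2*C**2 (t(C) = (2*C)*C = 2*C**2)
t(H(1, -4)) + 8024 = 2*2**2 + 8024 = 2*4 + 8024 = 8 + 8024 = 8032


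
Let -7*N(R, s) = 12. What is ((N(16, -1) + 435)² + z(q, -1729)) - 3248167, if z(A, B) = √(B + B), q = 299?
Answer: -149961094/49 + I*√3458 ≈ -3.0604e+6 + 58.805*I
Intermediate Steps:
N(R, s) = -12/7 (N(R, s) = -⅐*12 = -12/7)
z(A, B) = √2*√B (z(A, B) = √(2*B) = √2*√B)
((N(16, -1) + 435)² + z(q, -1729)) - 3248167 = ((-12/7 + 435)² + √2*√(-1729)) - 3248167 = ((3033/7)² + √2*(I*√1729)) - 3248167 = (9199089/49 + I*√3458) - 3248167 = -149961094/49 + I*√3458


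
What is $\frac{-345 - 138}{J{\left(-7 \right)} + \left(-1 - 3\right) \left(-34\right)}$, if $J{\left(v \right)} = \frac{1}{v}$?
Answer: $- \frac{1127}{317} \approx -3.5552$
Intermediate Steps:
$\frac{-345 - 138}{J{\left(-7 \right)} + \left(-1 - 3\right) \left(-34\right)} = \frac{-345 - 138}{\frac{1}{-7} + \left(-1 - 3\right) \left(-34\right)} = - \frac{483}{- \frac{1}{7} + \left(-1 - 3\right) \left(-34\right)} = - \frac{483}{- \frac{1}{7} - -136} = - \frac{483}{- \frac{1}{7} + 136} = - \frac{483}{\frac{951}{7}} = \left(-483\right) \frac{7}{951} = - \frac{1127}{317}$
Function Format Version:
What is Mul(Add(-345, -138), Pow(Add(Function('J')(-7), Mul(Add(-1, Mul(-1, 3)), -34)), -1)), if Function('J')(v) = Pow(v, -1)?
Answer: Rational(-1127, 317) ≈ -3.5552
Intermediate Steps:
Mul(Add(-345, -138), Pow(Add(Function('J')(-7), Mul(Add(-1, Mul(-1, 3)), -34)), -1)) = Mul(Add(-345, -138), Pow(Add(Pow(-7, -1), Mul(Add(-1, Mul(-1, 3)), -34)), -1)) = Mul(-483, Pow(Add(Rational(-1, 7), Mul(Add(-1, -3), -34)), -1)) = Mul(-483, Pow(Add(Rational(-1, 7), Mul(-4, -34)), -1)) = Mul(-483, Pow(Add(Rational(-1, 7), 136), -1)) = Mul(-483, Pow(Rational(951, 7), -1)) = Mul(-483, Rational(7, 951)) = Rational(-1127, 317)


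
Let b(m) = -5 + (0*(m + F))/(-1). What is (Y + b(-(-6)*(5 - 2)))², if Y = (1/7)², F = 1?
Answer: 59536/2401 ≈ 24.796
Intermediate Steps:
Y = 1/49 (Y = (⅐)² = 1/49 ≈ 0.020408)
b(m) = -5 (b(m) = -5 + (0*(m + 1))/(-1) = -5 + (0*(1 + m))*(-1) = -5 + 0*(-1) = -5 + 0 = -5)
(Y + b(-(-6)*(5 - 2)))² = (1/49 - 5)² = (-244/49)² = 59536/2401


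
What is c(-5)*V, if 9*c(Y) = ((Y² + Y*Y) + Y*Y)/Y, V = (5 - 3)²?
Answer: -20/3 ≈ -6.6667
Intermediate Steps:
V = 4 (V = 2² = 4)
c(Y) = Y/3 (c(Y) = (((Y² + Y*Y) + Y*Y)/Y)/9 = (((Y² + Y²) + Y²)/Y)/9 = ((2*Y² + Y²)/Y)/9 = ((3*Y²)/Y)/9 = (3*Y)/9 = Y/3)
c(-5)*V = ((⅓)*(-5))*4 = -5/3*4 = -20/3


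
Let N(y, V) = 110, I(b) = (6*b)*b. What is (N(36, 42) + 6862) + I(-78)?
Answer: 43476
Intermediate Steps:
I(b) = 6*b²
(N(36, 42) + 6862) + I(-78) = (110 + 6862) + 6*(-78)² = 6972 + 6*6084 = 6972 + 36504 = 43476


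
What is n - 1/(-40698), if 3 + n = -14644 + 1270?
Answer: -544417145/40698 ≈ -13377.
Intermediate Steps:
n = -13377 (n = -3 + (-14644 + 1270) = -3 - 13374 = -13377)
n - 1/(-40698) = -13377 - 1/(-40698) = -13377 - 1*(-1/40698) = -13377 + 1/40698 = -544417145/40698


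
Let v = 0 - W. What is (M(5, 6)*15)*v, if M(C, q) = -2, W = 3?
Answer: 90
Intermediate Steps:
v = -3 (v = 0 - 1*3 = 0 - 3 = -3)
(M(5, 6)*15)*v = -2*15*(-3) = -30*(-3) = 90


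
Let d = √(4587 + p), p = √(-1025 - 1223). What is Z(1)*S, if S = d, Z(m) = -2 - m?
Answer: -3*√(4587 + 2*I*√562) ≈ -203.18 - 1.0501*I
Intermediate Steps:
p = 2*I*√562 (p = √(-2248) = 2*I*√562 ≈ 47.413*I)
d = √(4587 + 2*I*√562) ≈ 67.728 + 0.35*I
S = √(4587 + 2*I*√562) ≈ 67.728 + 0.35*I
Z(1)*S = (-2 - 1*1)*√(4587 + 2*I*√562) = (-2 - 1)*√(4587 + 2*I*√562) = -3*√(4587 + 2*I*√562)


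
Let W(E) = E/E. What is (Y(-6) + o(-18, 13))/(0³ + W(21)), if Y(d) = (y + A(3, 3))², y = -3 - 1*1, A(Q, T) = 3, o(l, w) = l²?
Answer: 325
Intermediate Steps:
W(E) = 1
y = -4 (y = -3 - 1 = -4)
Y(d) = 1 (Y(d) = (-4 + 3)² = (-1)² = 1)
(Y(-6) + o(-18, 13))/(0³ + W(21)) = (1 + (-18)²)/(0³ + 1) = (1 + 324)/(0 + 1) = 325/1 = 325*1 = 325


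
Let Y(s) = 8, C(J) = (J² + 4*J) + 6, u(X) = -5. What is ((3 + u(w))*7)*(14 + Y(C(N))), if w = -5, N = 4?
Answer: -308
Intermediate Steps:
C(J) = 6 + J² + 4*J
((3 + u(w))*7)*(14 + Y(C(N))) = ((3 - 5)*7)*(14 + 8) = -2*7*22 = -14*22 = -308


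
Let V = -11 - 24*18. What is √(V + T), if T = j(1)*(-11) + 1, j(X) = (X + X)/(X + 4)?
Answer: 6*I*√310/5 ≈ 21.128*I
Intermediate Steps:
V = -443 (V = -11 - 432 = -443)
j(X) = 2*X/(4 + X) (j(X) = (2*X)/(4 + X) = 2*X/(4 + X))
T = -17/5 (T = (2*1/(4 + 1))*(-11) + 1 = (2*1/5)*(-11) + 1 = (2*1*(⅕))*(-11) + 1 = (⅖)*(-11) + 1 = -22/5 + 1 = -17/5 ≈ -3.4000)
√(V + T) = √(-443 - 17/5) = √(-2232/5) = 6*I*√310/5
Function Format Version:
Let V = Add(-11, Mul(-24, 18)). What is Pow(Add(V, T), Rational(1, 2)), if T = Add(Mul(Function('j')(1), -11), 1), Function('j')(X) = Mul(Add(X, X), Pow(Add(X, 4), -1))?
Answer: Mul(Rational(6, 5), I, Pow(310, Rational(1, 2))) ≈ Mul(21.128, I)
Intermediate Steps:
V = -443 (V = Add(-11, -432) = -443)
Function('j')(X) = Mul(2, X, Pow(Add(4, X), -1)) (Function('j')(X) = Mul(Mul(2, X), Pow(Add(4, X), -1)) = Mul(2, X, Pow(Add(4, X), -1)))
T = Rational(-17, 5) (T = Add(Mul(Mul(2, 1, Pow(Add(4, 1), -1)), -11), 1) = Add(Mul(Mul(2, 1, Pow(5, -1)), -11), 1) = Add(Mul(Mul(2, 1, Rational(1, 5)), -11), 1) = Add(Mul(Rational(2, 5), -11), 1) = Add(Rational(-22, 5), 1) = Rational(-17, 5) ≈ -3.4000)
Pow(Add(V, T), Rational(1, 2)) = Pow(Add(-443, Rational(-17, 5)), Rational(1, 2)) = Pow(Rational(-2232, 5), Rational(1, 2)) = Mul(Rational(6, 5), I, Pow(310, Rational(1, 2)))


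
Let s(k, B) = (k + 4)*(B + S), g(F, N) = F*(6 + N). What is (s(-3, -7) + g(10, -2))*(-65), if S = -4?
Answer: -1885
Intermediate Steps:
s(k, B) = (-4 + B)*(4 + k) (s(k, B) = (k + 4)*(B - 4) = (4 + k)*(-4 + B) = (-4 + B)*(4 + k))
(s(-3, -7) + g(10, -2))*(-65) = ((-16 - 4*(-3) + 4*(-7) - 7*(-3)) + 10*(6 - 2))*(-65) = ((-16 + 12 - 28 + 21) + 10*4)*(-65) = (-11 + 40)*(-65) = 29*(-65) = -1885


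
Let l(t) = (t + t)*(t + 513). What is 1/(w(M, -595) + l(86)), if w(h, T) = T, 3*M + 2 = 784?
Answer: 1/102433 ≈ 9.7625e-6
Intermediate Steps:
M = 782/3 (M = -⅔ + (⅓)*784 = -⅔ + 784/3 = 782/3 ≈ 260.67)
l(t) = 2*t*(513 + t) (l(t) = (2*t)*(513 + t) = 2*t*(513 + t))
1/(w(M, -595) + l(86)) = 1/(-595 + 2*86*(513 + 86)) = 1/(-595 + 2*86*599) = 1/(-595 + 103028) = 1/102433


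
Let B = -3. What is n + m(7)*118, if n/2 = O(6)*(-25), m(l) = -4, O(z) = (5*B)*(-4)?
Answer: -3472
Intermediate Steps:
O(z) = 60 (O(z) = (5*(-3))*(-4) = -15*(-4) = 60)
n = -3000 (n = 2*(60*(-25)) = 2*(-1500) = -3000)
n + m(7)*118 = -3000 - 4*118 = -3000 - 472 = -3472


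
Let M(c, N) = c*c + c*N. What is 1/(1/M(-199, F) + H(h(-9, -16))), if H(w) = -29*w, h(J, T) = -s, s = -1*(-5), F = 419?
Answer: 43780/6348099 ≈ 0.0068966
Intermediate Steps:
s = 5
M(c, N) = c² + N*c
h(J, T) = -5 (h(J, T) = -1*5 = -5)
1/(1/M(-199, F) + H(h(-9, -16))) = 1/(1/(-199*(419 - 199)) - 29*(-5)) = 1/(1/(-199*220) + 145) = 1/(1/(-43780) + 145) = 1/(-1/43780 + 145) = 1/(6348099/43780) = 43780/6348099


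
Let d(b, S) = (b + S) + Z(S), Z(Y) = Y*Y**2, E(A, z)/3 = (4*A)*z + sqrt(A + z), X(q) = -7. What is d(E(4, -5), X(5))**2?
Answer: 348091 - 3540*I ≈ 3.4809e+5 - 3540.0*I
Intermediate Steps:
E(A, z) = 3*sqrt(A + z) + 12*A*z (E(A, z) = 3*((4*A)*z + sqrt(A + z)) = 3*(4*A*z + sqrt(A + z)) = 3*(sqrt(A + z) + 4*A*z) = 3*sqrt(A + z) + 12*A*z)
Z(Y) = Y**3
d(b, S) = S + b + S**3 (d(b, S) = (b + S) + S**3 = (S + b) + S**3 = S + b + S**3)
d(E(4, -5), X(5))**2 = (-7 + (3*sqrt(4 - 5) + 12*4*(-5)) + (-7)**3)**2 = (-7 + (3*sqrt(-1) - 240) - 343)**2 = (-7 + (3*I - 240) - 343)**2 = (-7 + (-240 + 3*I) - 343)**2 = (-590 + 3*I)**2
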